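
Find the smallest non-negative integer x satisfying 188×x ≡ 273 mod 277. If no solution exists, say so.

165

gcd(188, 277) = 1, so a unique solution mod 277 exists.
188⁻¹ ≡ 28 (mod 277).
x ≡ 28×273 ≡ 165 (mod 277).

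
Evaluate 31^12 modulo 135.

Using repeated squaring:
12 in binary is 1100, i.e. 12 = 8 + 4.
31^1 ≡ 31 (mod 135)
31^2 ≡ 31^2 = 961 ≡ 16 (mod 135)
31^4 ≡ 16^2 = 256 ≡ 121 (mod 135)
31^8 ≡ 121^2 = 14641 ≡ 61 (mod 135)
31^12 = 31^8 * 31^4 ≡ 61 * 121 (mod 135).
61 * 121 = 7381 ≡ 91 (mod 135).

91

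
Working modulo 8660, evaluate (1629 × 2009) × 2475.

8075

1629 × 2009 = 3272661 ≡ 7841 (mod 8660)
7841 × 2475 = 19406475 ≡ 8075 (mod 8660)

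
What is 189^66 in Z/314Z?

Compute successive squares:
189^1 ≡ 189 (mod 314)
189^2 ≡ 189^2 = 35721 ≡ 239 (mod 314)
189^4 ≡ 239^2 = 57121 ≡ 287 (mod 314)
189^8 ≡ 287^2 = 82369 ≡ 101 (mod 314)
189^16 ≡ 101^2 = 10201 ≡ 153 (mod 314)
189^32 ≡ 153^2 = 23409 ≡ 173 (mod 314)
189^64 ≡ 173^2 = 29929 ≡ 99 (mod 314)
189^66 = 189^64 · 189^2 ≡ 99 · 239 (mod 314).
99 · 239 = 23661 ≡ 111 (mod 314).

111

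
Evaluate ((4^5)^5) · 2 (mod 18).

8

(4)^5 ≡ 16 (mod 18)
(16)^5 ≡ 4 (mod 18)
4 · 2 = 8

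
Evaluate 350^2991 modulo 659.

By square-and-multiply:
2991 in binary is 101110101111, i.e. 2991 = 2048 + 512 + 256 + 128 + 32 + 8 + 4 + 2 + 1.
350^1 ≡ 350 (mod 659)
350^2 ≡ 350^2 = 122500 ≡ 585 (mod 659)
350^4 ≡ 585^2 = 342225 ≡ 204 (mod 659)
350^8 ≡ 204^2 = 41616 ≡ 99 (mod 659)
350^16 ≡ 99^2 = 9801 ≡ 575 (mod 659)
350^32 ≡ 575^2 = 330625 ≡ 466 (mod 659)
350^64 ≡ 466^2 = 217156 ≡ 345 (mod 659)
350^128 ≡ 345^2 = 119025 ≡ 405 (mod 659)
350^256 ≡ 405^2 = 164025 ≡ 593 (mod 659)
350^512 ≡ 593^2 = 351649 ≡ 402 (mod 659)
350^1024 ≡ 402^2 = 161604 ≡ 149 (mod 659)
350^2048 ≡ 149^2 = 22201 ≡ 454 (mod 659)
350^2991 = 350^2048 · 350^512 · 350^256 · 350^128 · 350^32 · 350^8 · 350^4 · 350^2 · 350^1 ≡ 454 · 402 · 593 · 405 · 466 · 99 · 204 · 585 · 350 (mod 659).
Accumulate the product:
454 · 402 = 182508 ≡ 624
624 · 593 = 370032 ≡ 333
333 · 405 = 134865 ≡ 429
429 · 466 = 199914 ≡ 237
237 · 99 = 23463 ≡ 398
398 · 204 = 81192 ≡ 135
135 · 585 = 78975 ≡ 554
554 · 350 = 193900 ≡ 154

154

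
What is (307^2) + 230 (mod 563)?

(307)^2 ≡ 228 (mod 563)
228 + 230 = 458

458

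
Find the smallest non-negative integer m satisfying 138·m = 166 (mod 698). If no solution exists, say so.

gcd(138, 698) = 2, and 2 | 166, so solutions exist.
Divide through by 2: 69·m mod 349 = 83.
69⁻¹ ≡ 86 (mod 349).
m ≡ 86·83 ≡ 158 (mod 349).
The smallest non-negative solution is m = 158.

158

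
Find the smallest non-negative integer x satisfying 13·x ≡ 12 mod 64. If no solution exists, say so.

60

gcd(13, 64) = 1, so a unique solution mod 64 exists.
13⁻¹ ≡ 5 (mod 64).
x ≡ 5·12 ≡ 60 (mod 64).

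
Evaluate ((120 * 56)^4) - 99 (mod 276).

249

120 * 56 = 6720 ≡ 96 (mod 276)
(96)^4 ≡ 72 (mod 276)
72 - 99 = -27 ≡ 249 (mod 276)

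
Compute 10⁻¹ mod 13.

4

13 = 1·10 + 3
10 = 3·3 + 1
3 = 3·1 + 0
gcd(10, 13) = 1, so the inverse exists.
Back-substitute for 1:
1 = 1·10 − 3·3
  = −3·13 + 4·10
So 10⁻¹ ≡ 4 (mod 13).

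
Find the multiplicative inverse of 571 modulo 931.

856

Run the extended Euclidean algorithm:
931 = 1·571 + 360
571 = 1·360 + 211
360 = 1·211 + 149
211 = 1·149 + 62
149 = 2·62 + 25
62 = 2·25 + 12
25 = 2·12 + 1
12 = 12·1 + 0
gcd(571, 931) = 1, so the inverse exists.
Back-substitute for 1:
1 = 1·25 − 2·12
  = −2·62 + 5·25
  = 5·149 − 12·62
  = −12·211 + 17·149
  = 17·360 − 29·211
  = −29·571 + 46·360
  = 46·931 − 75·571
So 571⁻¹ ≡ −75 ≡ 856 (mod 931).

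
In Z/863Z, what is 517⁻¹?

646

863 = 1×517 + 346
517 = 1×346 + 171
346 = 2×171 + 4
171 = 42×4 + 3
4 = 1×3 + 1
3 = 3×1 + 0
gcd(517, 863) = 1, so the inverse exists.
Bézout: 1 = 130×863 − 217×517.
So 517⁻¹ ≡ −217 ≡ 646 (mod 863).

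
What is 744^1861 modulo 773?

1861 in binary is 11101000101, i.e. 1861 = 1024 + 512 + 256 + 64 + 4 + 1.
744^1 ≡ 744 (mod 773)
744^2 ≡ 744^2 = 553536 ≡ 68 (mod 773)
744^4 ≡ 68^2 = 4624 ≡ 759 (mod 773)
744^8 ≡ 759^2 = 576081 ≡ 196 (mod 773)
744^16 ≡ 196^2 = 38416 ≡ 539 (mod 773)
744^32 ≡ 539^2 = 290521 ≡ 646 (mod 773)
744^64 ≡ 646^2 = 417316 ≡ 669 (mod 773)
744^128 ≡ 669^2 = 447561 ≡ 767 (mod 773)
744^256 ≡ 767^2 = 588289 ≡ 36 (mod 773)
744^512 ≡ 36^2 = 1296 ≡ 523 (mod 773)
744^1024 ≡ 523^2 = 273529 ≡ 660 (mod 773)
744^1861 = 744^1024 · 744^512 · 744^256 · 744^64 · 744^4 · 744^1 ≡ 660 · 523 · 36 · 669 · 759 · 744 (mod 773).
Accumulate the product:
660 · 523 = 345180 ≡ 422
422 · 36 = 15192 ≡ 505
505 · 669 = 337845 ≡ 44
44 · 759 = 33396 ≡ 157
157 · 744 = 116808 ≡ 85

85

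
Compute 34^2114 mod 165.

By square-and-multiply:
2114 in binary is 100001000010, i.e. 2114 = 2048 + 64 + 2.
34^1 ≡ 34 (mod 165)
34^2 ≡ 34^2 = 1156 ≡ 1 (mod 165)
34^4 ≡ 1^2 = 1 (mod 165)
34^8 ≡ 1^2 = 1 (mod 165)
34^16 ≡ 1^2 = 1 (mod 165)
34^32 ≡ 1^2 = 1 (mod 165)
34^64 ≡ 1^2 = 1 (mod 165)
34^128 ≡ 1^2 = 1 (mod 165)
34^256 ≡ 1^2 = 1 (mod 165)
34^512 ≡ 1^2 = 1 (mod 165)
34^1024 ≡ 1^2 = 1 (mod 165)
34^2048 ≡ 1^2 = 1 (mod 165)
34^2114 = 34^2048 * 34^64 * 34^2 ≡ 1 * 1 * 1 (mod 165).
Accumulate the product:
1 * 1 = 1
1 * 1 = 1

1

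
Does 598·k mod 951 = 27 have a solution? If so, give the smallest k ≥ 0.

237

gcd(598, 951) = 1, so a unique solution mod 951 exists.
598⁻¹ ≡ 361 (mod 951).
k ≡ 361·27 ≡ 237 (mod 951).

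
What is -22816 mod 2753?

1961

-22816 = -9·2753 + 1961, so -22816 ≡ 1961 (mod 2753).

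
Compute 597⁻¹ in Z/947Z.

947 = 1×597 + 350
597 = 1×350 + 247
350 = 1×247 + 103
247 = 2×103 + 41
103 = 2×41 + 21
41 = 1×21 + 20
21 = 1×20 + 1
20 = 20×1 + 0
gcd(597, 947) = 1, so the inverse exists.
Bézout: 1 = 29×947 − 46×597.
So 597⁻¹ ≡ −46 ≡ 901 (mod 947).

901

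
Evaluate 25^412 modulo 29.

7

Compute successive squares:
412 in binary is 110011100, i.e. 412 = 256 + 128 + 16 + 8 + 4.
25^1 ≡ 25 (mod 29)
25^2 ≡ 25^2 = 625 ≡ 16 (mod 29)
25^4 ≡ 16^2 = 256 ≡ 24 (mod 29)
25^8 ≡ 24^2 = 576 ≡ 25 (mod 29)
25^16 ≡ 25^2 = 625 ≡ 16 (mod 29)
25^32 ≡ 16^2 = 256 ≡ 24 (mod 29)
25^64 ≡ 24^2 = 576 ≡ 25 (mod 29)
25^128 ≡ 25^2 = 625 ≡ 16 (mod 29)
25^256 ≡ 16^2 = 256 ≡ 24 (mod 29)
25^412 = 25^256 * 25^128 * 25^16 * 25^8 * 25^4 ≡ 24 * 16 * 16 * 25 * 24 (mod 29).
Accumulate the product:
24 * 16 = 384 ≡ 7
7 * 16 = 112 ≡ 25
25 * 25 = 625 ≡ 16
16 * 24 = 384 ≡ 7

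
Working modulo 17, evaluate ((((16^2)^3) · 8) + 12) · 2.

6

(16)^2 ≡ 1 (mod 17)
(1)^3 ≡ 1 (mod 17)
1 · 8 = 8
8 + 12 = 20 ≡ 3 (mod 17)
3 · 2 = 6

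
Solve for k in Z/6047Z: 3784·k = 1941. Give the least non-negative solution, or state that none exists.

gcd(3784, 6047) = 1, so a unique solution mod 6047 exists.
3784⁻¹ ≡ 2942 (mod 6047).
k ≡ 2942·1941 ≡ 2054 (mod 6047).

2054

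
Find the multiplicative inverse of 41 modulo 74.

74 = 1×41 + 33
41 = 1×33 + 8
33 = 4×8 + 1
8 = 8×1 + 0
gcd(41, 74) = 1, so the inverse exists.
Back-substitute for 1:
1 = 1×33 − 4×8
  = −4×41 + 5×33
  = 5×74 − 9×41
So 41⁻¹ ≡ −9 ≡ 65 (mod 74).

65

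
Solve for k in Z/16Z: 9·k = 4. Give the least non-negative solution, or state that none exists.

gcd(9, 16) = 1, so a unique solution mod 16 exists.
9⁻¹ ≡ 9 (mod 16).
k ≡ 9·4 ≡ 4 (mod 16).

4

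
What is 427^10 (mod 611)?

10 in binary is 1010, i.e. 10 = 8 + 2.
427^1 ≡ 427 (mod 611)
427^2 ≡ 427^2 = 182329 ≡ 251 (mod 611)
427^4 ≡ 251^2 = 63001 ≡ 68 (mod 611)
427^8 ≡ 68^2 = 4624 ≡ 347 (mod 611)
427^10 = 427^8 × 427^2 ≡ 347 × 251 (mod 611).
347 × 251 = 87097 ≡ 335 (mod 611).

335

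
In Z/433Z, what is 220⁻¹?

124

Run the extended Euclidean algorithm:
433 = 1*220 + 213
220 = 1*213 + 7
213 = 30*7 + 3
7 = 2*3 + 1
3 = 3*1 + 0
gcd(220, 433) = 1, so the inverse exists.
Bézout: 1 = −63*433 + 124*220.
So 220⁻¹ ≡ 124 (mod 433).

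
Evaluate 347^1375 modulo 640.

83

Using repeated squaring:
347^1 ≡ 347 (mod 640)
347^2 ≡ 347^2 = 120409 ≡ 89 (mod 640)
347^4 ≡ 89^2 = 7921 ≡ 241 (mod 640)
347^8 ≡ 241^2 = 58081 ≡ 481 (mod 640)
347^16 ≡ 481^2 = 231361 ≡ 321 (mod 640)
347^32 ≡ 321^2 = 103041 ≡ 1 (mod 640)
347^64 ≡ 1^2 = 1 (mod 640)
347^128 ≡ 1^2 = 1 (mod 640)
347^256 ≡ 1^2 = 1 (mod 640)
347^512 ≡ 1^2 = 1 (mod 640)
347^1024 ≡ 1^2 = 1 (mod 640)
347^1375 = 347^1024 × 347^256 × 347^64 × 347^16 × 347^8 × 347^4 × 347^2 × 347^1 ≡ 1 × 1 × 1 × 321 × 481 × 241 × 89 × 347 (mod 640).
Accumulate the product:
1 × 1 = 1
1 × 1 = 1
1 × 321 = 321
321 × 481 = 154401 ≡ 161
161 × 241 = 38801 ≡ 401
401 × 89 = 35689 ≡ 489
489 × 347 = 169683 ≡ 83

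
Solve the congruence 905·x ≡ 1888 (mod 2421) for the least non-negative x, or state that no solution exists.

1238

gcd(905, 2421) = 1, so a unique solution mod 2421 exists.
905⁻¹ ≡ 947 (mod 2421).
x ≡ 947·1888 ≡ 1238 (mod 2421).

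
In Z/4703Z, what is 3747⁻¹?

3970

Run the extended Euclidean algorithm:
4703 = 1·3747 + 956
3747 = 3·956 + 879
956 = 1·879 + 77
879 = 11·77 + 32
77 = 2·32 + 13
32 = 2·13 + 6
13 = 2·6 + 1
6 = 6·1 + 0
gcd(3747, 4703) = 1, so the inverse exists.
Back-substitute for 1:
1 = 1·13 − 2·6
  = −2·32 + 5·13
  = 5·77 − 12·32
  = −12·879 + 137·77
  = 137·956 − 149·879
  = −149·3747 + 584·956
  = 584·4703 − 733·3747
So 3747⁻¹ ≡ −733 ≡ 3970 (mod 4703).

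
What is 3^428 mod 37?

By square-and-multiply:
3^1 ≡ 3 (mod 37)
3^2 ≡ 3^2 = 9 (mod 37)
3^4 ≡ 9^2 = 81 ≡ 7 (mod 37)
3^8 ≡ 7^2 = 49 ≡ 12 (mod 37)
3^16 ≡ 12^2 = 144 ≡ 33 (mod 37)
3^32 ≡ 33^2 = 1089 ≡ 16 (mod 37)
3^64 ≡ 16^2 = 256 ≡ 34 (mod 37)
3^128 ≡ 34^2 = 1156 ≡ 9 (mod 37)
3^256 ≡ 9^2 = 81 ≡ 7 (mod 37)
3^428 = 3^256 · 3^128 · 3^32 · 3^8 · 3^4 ≡ 7 · 9 · 16 · 12 · 7 (mod 37).
Accumulate the product:
7 · 9 = 63 ≡ 26
26 · 16 = 416 ≡ 9
9 · 12 = 108 ≡ 34
34 · 7 = 238 ≡ 16

16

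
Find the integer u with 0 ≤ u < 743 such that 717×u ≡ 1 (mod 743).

200

By the extended Euclidean algorithm:
743 = 1·717 + 26
717 = 27·26 + 15
26 = 1·15 + 11
15 = 1·11 + 4
11 = 2·4 + 3
4 = 1·3 + 1
3 = 3·1 + 0
gcd(717, 743) = 1, so the inverse exists.
Bézout: 1 = −193·743 + 200·717.
So 717⁻¹ ≡ 200 (mod 743).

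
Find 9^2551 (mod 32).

By square-and-multiply:
2551 in binary is 100111110111, i.e. 2551 = 2048 + 256 + 128 + 64 + 32 + 16 + 4 + 2 + 1.
9^1 ≡ 9 (mod 32)
9^2 ≡ 9^2 = 81 ≡ 17 (mod 32)
9^4 ≡ 17^2 = 289 ≡ 1 (mod 32)
9^8 ≡ 1^2 = 1 (mod 32)
9^16 ≡ 1^2 = 1 (mod 32)
9^32 ≡ 1^2 = 1 (mod 32)
9^64 ≡ 1^2 = 1 (mod 32)
9^128 ≡ 1^2 = 1 (mod 32)
9^256 ≡ 1^2 = 1 (mod 32)
9^512 ≡ 1^2 = 1 (mod 32)
9^1024 ≡ 1^2 = 1 (mod 32)
9^2048 ≡ 1^2 = 1 (mod 32)
9^2551 = 9^2048 × 9^256 × 9^128 × 9^64 × 9^32 × 9^16 × 9^4 × 9^2 × 9^1 ≡ 1 × 1 × 1 × 1 × 1 × 1 × 1 × 17 × 9 (mod 32).
Accumulate the product:
1 × 1 = 1
1 × 1 = 1
1 × 1 = 1
1 × 1 = 1
1 × 1 = 1
1 × 1 = 1
1 × 17 = 17
17 × 9 = 153 ≡ 25

25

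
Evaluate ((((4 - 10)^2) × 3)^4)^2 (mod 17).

4 - 10 = -6 ≡ 11 (mod 17)
(11)^2 ≡ 2 (mod 17)
2 × 3 = 6
(6)^4 ≡ 4 (mod 17)
(4)^2 ≡ 16 (mod 17)

16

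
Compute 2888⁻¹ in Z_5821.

2199

Run the extended Euclidean algorithm:
5821 = 2×2888 + 45
2888 = 64×45 + 8
45 = 5×8 + 5
8 = 1×5 + 3
5 = 1×3 + 2
3 = 1×2 + 1
2 = 2×1 + 0
gcd(2888, 5821) = 1, so the inverse exists.
Bézout: 1 = −1091×5821 + 2199×2888.
So 2888⁻¹ ≡ 2199 (mod 5821).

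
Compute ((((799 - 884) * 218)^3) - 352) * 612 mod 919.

829

799 - 884 = -85 ≡ 834 (mod 919)
834 * 218 = 181812 ≡ 769 (mod 919)
(769)^3 ≡ 487 (mod 919)
487 - 352 = 135
135 * 612 = 82620 ≡ 829 (mod 919)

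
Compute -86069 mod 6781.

2084

-86069 = -13×6781 + 2084, so -86069 ≡ 2084 (mod 6781).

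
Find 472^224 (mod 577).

363

224 in binary is 11100000, i.e. 224 = 128 + 64 + 32.
472^1 ≡ 472 (mod 577)
472^2 ≡ 472^2 = 222784 ≡ 62 (mod 577)
472^4 ≡ 62^2 = 3844 ≡ 382 (mod 577)
472^8 ≡ 382^2 = 145924 ≡ 520 (mod 577)
472^16 ≡ 520^2 = 270400 ≡ 364 (mod 577)
472^32 ≡ 364^2 = 132496 ≡ 363 (mod 577)
472^64 ≡ 363^2 = 131769 ≡ 213 (mod 577)
472^128 ≡ 213^2 = 45369 ≡ 363 (mod 577)
472^224 = 472^128 × 472^64 × 472^32 ≡ 363 × 213 × 363 (mod 577).
Accumulate the product:
363 × 213 = 77319 ≡ 1
1 × 363 = 363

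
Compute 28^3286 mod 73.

12

3286 in binary is 110011010110, i.e. 3286 = 2048 + 1024 + 128 + 64 + 16 + 4 + 2.
28^1 ≡ 28 (mod 73)
28^2 ≡ 28^2 = 784 ≡ 54 (mod 73)
28^4 ≡ 54^2 = 2916 ≡ 69 (mod 73)
28^8 ≡ 69^2 = 4761 ≡ 16 (mod 73)
28^16 ≡ 16^2 = 256 ≡ 37 (mod 73)
28^32 ≡ 37^2 = 1369 ≡ 55 (mod 73)
28^64 ≡ 55^2 = 3025 ≡ 32 (mod 73)
28^128 ≡ 32^2 = 1024 ≡ 2 (mod 73)
28^256 ≡ 2^2 = 4 (mod 73)
28^512 ≡ 4^2 = 16 (mod 73)
28^1024 ≡ 16^2 = 256 ≡ 37 (mod 73)
28^2048 ≡ 37^2 = 1369 ≡ 55 (mod 73)
28^3286 = 28^2048 * 28^1024 * 28^128 * 28^64 * 28^16 * 28^4 * 28^2 ≡ 55 * 37 * 2 * 32 * 37 * 69 * 54 (mod 73).
Accumulate the product:
55 * 37 = 2035 ≡ 64
64 * 2 = 128 ≡ 55
55 * 32 = 1760 ≡ 8
8 * 37 = 296 ≡ 4
4 * 69 = 276 ≡ 57
57 * 54 = 3078 ≡ 12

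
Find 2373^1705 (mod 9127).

By square-and-multiply:
1705 in binary is 11010101001, i.e. 1705 = 1024 + 512 + 128 + 32 + 8 + 1.
2373^1 ≡ 2373 (mod 9127)
2373^2 ≡ 2373^2 = 5631129 ≡ 8897 (mod 9127)
2373^4 ≡ 8897^2 = 79156609 ≡ 7265 (mod 9127)
2373^8 ≡ 7265^2 = 52780225 ≡ 7911 (mod 9127)
2373^16 ≡ 7911^2 = 62583921 ≡ 82 (mod 9127)
2373^32 ≡ 82^2 = 6724 (mod 9127)
2373^64 ≡ 6724^2 = 45212176 ≡ 6145 (mod 9127)
2373^128 ≡ 6145^2 = 37761025 ≡ 2626 (mod 9127)
2373^256 ≡ 2626^2 = 6895876 ≡ 4991 (mod 9127)
2373^512 ≡ 4991^2 = 24910081 ≡ 2498 (mod 9127)
2373^1024 ≡ 2498^2 = 6240004 ≡ 6263 (mod 9127)
2373^1705 = 2373^1024 * 2373^512 * 2373^128 * 2373^32 * 2373^8 * 2373^1 ≡ 6263 * 2498 * 2626 * 6724 * 7911 * 2373 (mod 9127).
Accumulate the product:
6263 * 2498 = 15644974 ≡ 1296
1296 * 2626 = 3403296 ≡ 8052
8052 * 6724 = 54141648 ≡ 284
284 * 7911 = 2246724 ≡ 1482
1482 * 2373 = 3516786 ≡ 2891

2891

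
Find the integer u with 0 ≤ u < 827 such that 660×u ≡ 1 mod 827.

723

Apply the Euclidean algorithm and back-substitute:
827 = 1*660 + 167
660 = 3*167 + 159
167 = 1*159 + 8
159 = 19*8 + 7
8 = 1*7 + 1
7 = 7*1 + 0
gcd(660, 827) = 1, so the inverse exists.
Bézout: 1 = 83*827 − 104*660.
So 660⁻¹ ≡ −104 ≡ 723 (mod 827).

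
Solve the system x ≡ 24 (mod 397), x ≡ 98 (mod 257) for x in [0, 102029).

42503

397⁻¹ mod 257: 397·123 ≡ 1 (mod 257), so 397⁻¹ ≡ 123.
x = 24 + 397·((98 − 24)·123 mod 257) = 24 + 397·107 = 42503.
Check: 42503 mod 397 = 24, 42503 mod 257 = 98. ✓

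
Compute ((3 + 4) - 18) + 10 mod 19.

18

3 + 4 = 7
7 - 18 = -11 ≡ 8 (mod 19)
8 + 10 = 18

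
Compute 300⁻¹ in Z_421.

167

Run the extended Euclidean algorithm:
421 = 1*300 + 121
300 = 2*121 + 58
121 = 2*58 + 5
58 = 11*5 + 3
5 = 1*3 + 2
3 = 1*2 + 1
2 = 2*1 + 0
gcd(300, 421) = 1, so the inverse exists.
Back-substitute for 1:
1 = 1*3 − 1*2
  = −1*5 + 2*3
  = 2*58 − 23*5
  = −23*121 + 48*58
  = 48*300 − 119*121
  = −119*421 + 167*300
So 300⁻¹ ≡ 167 (mod 421).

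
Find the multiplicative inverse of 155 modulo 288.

275

By the extended Euclidean algorithm:
288 = 1*155 + 133
155 = 1*133 + 22
133 = 6*22 + 1
22 = 22*1 + 0
gcd(155, 288) = 1, so the inverse exists.
Bézout: 1 = 7*288 − 13*155.
So 155⁻¹ ≡ −13 ≡ 275 (mod 288).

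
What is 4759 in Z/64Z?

23

4759 = 74*64 + 23, so 4759 ≡ 23 (mod 64).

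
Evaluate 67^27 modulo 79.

27 in binary is 11011, i.e. 27 = 16 + 8 + 2 + 1.
67^1 ≡ 67 (mod 79)
67^2 ≡ 67^2 = 4489 ≡ 65 (mod 79)
67^4 ≡ 65^2 = 4225 ≡ 38 (mod 79)
67^8 ≡ 38^2 = 1444 ≡ 22 (mod 79)
67^16 ≡ 22^2 = 484 ≡ 10 (mod 79)
67^27 = 67^16 × 67^8 × 67^2 × 67^1 ≡ 10 × 22 × 65 × 67 (mod 79).
Accumulate the product:
10 × 22 = 220 ≡ 62
62 × 65 = 4030 ≡ 1
1 × 67 = 67

67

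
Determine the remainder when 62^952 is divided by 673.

615

Using repeated squaring:
952 in binary is 1110111000, i.e. 952 = 512 + 256 + 128 + 32 + 16 + 8.
62^1 ≡ 62 (mod 673)
62^2 ≡ 62^2 = 3844 ≡ 479 (mod 673)
62^4 ≡ 479^2 = 229441 ≡ 621 (mod 673)
62^8 ≡ 621^2 = 385641 ≡ 12 (mod 673)
62^16 ≡ 12^2 = 144 (mod 673)
62^32 ≡ 144^2 = 20736 ≡ 546 (mod 673)
62^64 ≡ 546^2 = 298116 ≡ 650 (mod 673)
62^128 ≡ 650^2 = 422500 ≡ 529 (mod 673)
62^256 ≡ 529^2 = 279841 ≡ 546 (mod 673)
62^512 ≡ 546^2 = 298116 ≡ 650 (mod 673)
62^952 = 62^512 · 62^256 · 62^128 · 62^32 · 62^16 · 62^8 ≡ 650 · 546 · 529 · 546 · 144 · 12 (mod 673).
Accumulate the product:
650 · 546 = 354900 ≡ 229
229 · 529 = 121141 ≡ 1
1 · 546 = 546
546 · 144 = 78624 ≡ 556
556 · 12 = 6672 ≡ 615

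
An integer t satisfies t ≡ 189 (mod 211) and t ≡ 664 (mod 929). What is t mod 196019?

179961

211⁻¹ mod 929: 211×612 ≡ 1 (mod 929), so 211⁻¹ ≡ 612.
t = 189 + 211×((664 − 189)×612 mod 929) = 189 + 211×852 = 179961.
Check: 179961 mod 211 = 189, 179961 mod 929 = 664. ✓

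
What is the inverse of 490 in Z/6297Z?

604

Apply the Euclidean algorithm and back-substitute:
6297 = 12×490 + 417
490 = 1×417 + 73
417 = 5×73 + 52
73 = 1×52 + 21
52 = 2×21 + 10
21 = 2×10 + 1
10 = 10×1 + 0
gcd(490, 6297) = 1, so the inverse exists.
Bézout: 1 = −47×6297 + 604×490.
So 490⁻¹ ≡ 604 (mod 6297).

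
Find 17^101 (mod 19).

Using repeated squaring:
101 in binary is 1100101, i.e. 101 = 64 + 32 + 4 + 1.
17^1 ≡ 17 (mod 19)
17^2 ≡ 17^2 = 289 ≡ 4 (mod 19)
17^4 ≡ 4^2 = 16 (mod 19)
17^8 ≡ 16^2 = 256 ≡ 9 (mod 19)
17^16 ≡ 9^2 = 81 ≡ 5 (mod 19)
17^32 ≡ 5^2 = 25 ≡ 6 (mod 19)
17^64 ≡ 6^2 = 36 ≡ 17 (mod 19)
17^101 = 17^64 · 17^32 · 17^4 · 17^1 ≡ 17 · 6 · 16 · 17 (mod 19).
Accumulate the product:
17 · 6 = 102 ≡ 7
7 · 16 = 112 ≡ 17
17 · 17 = 289 ≡ 4

4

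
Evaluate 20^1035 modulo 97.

1035 in binary is 10000001011, i.e. 1035 = 1024 + 8 + 2 + 1.
20^1 ≡ 20 (mod 97)
20^2 ≡ 20^2 = 400 ≡ 12 (mod 97)
20^4 ≡ 12^2 = 144 ≡ 47 (mod 97)
20^8 ≡ 47^2 = 2209 ≡ 75 (mod 97)
20^16 ≡ 75^2 = 5625 ≡ 96 (mod 97)
20^32 ≡ 96^2 = 9216 ≡ 1 (mod 97)
20^64 ≡ 1^2 = 1 (mod 97)
20^128 ≡ 1^2 = 1 (mod 97)
20^256 ≡ 1^2 = 1 (mod 97)
20^512 ≡ 1^2 = 1 (mod 97)
20^1024 ≡ 1^2 = 1 (mod 97)
20^1035 = 20^1024 · 20^8 · 20^2 · 20^1 ≡ 1 · 75 · 12 · 20 (mod 97).
Accumulate the product:
1 · 75 = 75
75 · 12 = 900 ≡ 27
27 · 20 = 540 ≡ 55

55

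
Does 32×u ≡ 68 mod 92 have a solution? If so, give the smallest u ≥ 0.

5

gcd(32, 92) = 4, and 4 | 68, so solutions exist.
Divide through by 4: 8×u ≡ 17 (mod 23).
8⁻¹ ≡ 3 (mod 23).
u ≡ 3×17 ≡ 5 (mod 23).
The smallest non-negative solution is u = 5.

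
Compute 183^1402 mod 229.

By square-and-multiply:
1402 in binary is 10101111010, i.e. 1402 = 1024 + 256 + 64 + 32 + 16 + 8 + 2.
183^1 ≡ 183 (mod 229)
183^2 ≡ 183^2 = 33489 ≡ 55 (mod 229)
183^4 ≡ 55^2 = 3025 ≡ 48 (mod 229)
183^8 ≡ 48^2 = 2304 ≡ 14 (mod 229)
183^16 ≡ 14^2 = 196 (mod 229)
183^32 ≡ 196^2 = 38416 ≡ 173 (mod 229)
183^64 ≡ 173^2 = 29929 ≡ 159 (mod 229)
183^128 ≡ 159^2 = 25281 ≡ 91 (mod 229)
183^256 ≡ 91^2 = 8281 ≡ 37 (mod 229)
183^512 ≡ 37^2 = 1369 ≡ 224 (mod 229)
183^1024 ≡ 224^2 = 50176 ≡ 25 (mod 229)
183^1402 = 183^1024 · 183^256 · 183^64 · 183^32 · 183^16 · 183^8 · 183^2 ≡ 25 · 37 · 159 · 173 · 196 · 14 · 55 (mod 229).
Accumulate the product:
25 · 37 = 925 ≡ 9
9 · 159 = 1431 ≡ 57
57 · 173 = 9861 ≡ 14
14 · 196 = 2744 ≡ 225
225 · 14 = 3150 ≡ 173
173 · 55 = 9515 ≡ 126

126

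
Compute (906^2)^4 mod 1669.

20

(906)^2 ≡ 1357 (mod 1669)
(1357)^4 ≡ 20 (mod 1669)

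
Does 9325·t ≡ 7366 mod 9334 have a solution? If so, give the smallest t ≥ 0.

3330

gcd(9325, 9334) = 1, so a unique solution mod 9334 exists.
9325⁻¹ ≡ 1037 (mod 9334).
t ≡ 1037·7366 ≡ 3330 (mod 9334).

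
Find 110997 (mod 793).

110997 = 139×793 + 770, so 110997 ≡ 770 (mod 793).

770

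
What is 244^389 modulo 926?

Using repeated squaring:
389 in binary is 110000101, i.e. 389 = 256 + 128 + 4 + 1.
244^1 ≡ 244 (mod 926)
244^2 ≡ 244^2 = 59536 ≡ 272 (mod 926)
244^4 ≡ 272^2 = 73984 ≡ 830 (mod 926)
244^8 ≡ 830^2 = 688900 ≡ 882 (mod 926)
244^16 ≡ 882^2 = 777924 ≡ 84 (mod 926)
244^32 ≡ 84^2 = 7056 ≡ 574 (mod 926)
244^64 ≡ 574^2 = 329476 ≡ 746 (mod 926)
244^128 ≡ 746^2 = 556516 ≡ 916 (mod 926)
244^256 ≡ 916^2 = 839056 ≡ 100 (mod 926)
244^389 = 244^256 × 244^128 × 244^4 × 244^1 ≡ 100 × 916 × 830 × 244 (mod 926).
Accumulate the product:
100 × 916 = 91600 ≡ 852
852 × 830 = 707160 ≡ 622
622 × 244 = 151768 ≡ 830

830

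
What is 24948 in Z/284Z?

240

24948 = 87×284 + 240, so 24948 ≡ 240 (mod 284).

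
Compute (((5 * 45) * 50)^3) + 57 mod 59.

5 * 45 = 225 ≡ 48 (mod 59)
48 * 50 = 2400 ≡ 40 (mod 59)
(40)^3 ≡ 44 (mod 59)
44 + 57 = 101 ≡ 42 (mod 59)

42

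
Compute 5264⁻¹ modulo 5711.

By the extended Euclidean algorithm:
5711 = 1·5264 + 447
5264 = 11·447 + 347
447 = 1·347 + 100
347 = 3·100 + 47
100 = 2·47 + 6
47 = 7·6 + 5
6 = 1·5 + 1
5 = 5·1 + 0
gcd(5264, 5711) = 1, so the inverse exists.
Bézout: 1 = 895·5711 − 971·5264.
So 5264⁻¹ ≡ −971 ≡ 4740 (mod 5711).

4740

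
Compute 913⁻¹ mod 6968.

3961

6968 = 7·913 + 577
913 = 1·577 + 336
577 = 1·336 + 241
336 = 1·241 + 95
241 = 2·95 + 51
95 = 1·51 + 44
51 = 1·44 + 7
44 = 6·7 + 2
7 = 3·2 + 1
2 = 2·1 + 0
gcd(913, 6968) = 1, so the inverse exists.
Back-substitute for 1:
1 = 1·7 − 3·2
  = −3·44 + 19·7
  = 19·51 − 22·44
  = −22·95 + 41·51
  = 41·241 − 104·95
  = −104·336 + 145·241
  = 145·577 − 249·336
  = −249·913 + 394·577
  = 394·6968 − 3007·913
So 913⁻¹ ≡ −3007 ≡ 3961 (mod 6968).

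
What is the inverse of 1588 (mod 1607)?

1607 = 1·1588 + 19
1588 = 83·19 + 11
19 = 1·11 + 8
11 = 1·8 + 3
8 = 2·3 + 2
3 = 1·2 + 1
2 = 2·1 + 0
gcd(1588, 1607) = 1, so the inverse exists.
Back-substitute for 1:
1 = 1·3 − 1·2
  = −1·8 + 3·3
  = 3·11 − 4·8
  = −4·19 + 7·11
  = 7·1588 − 585·19
  = −585·1607 + 592·1588
So 1588⁻¹ ≡ 592 (mod 1607).

592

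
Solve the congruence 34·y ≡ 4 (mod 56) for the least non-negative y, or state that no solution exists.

10

gcd(34, 56) = 2, and 2 | 4, so solutions exist.
Divide through by 2: 17·y = 2 (mod 28).
17⁻¹ ≡ 5 (mod 28).
y ≡ 5·2 ≡ 10 (mod 28).
The smallest non-negative solution is y = 10.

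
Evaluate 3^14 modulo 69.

14 in binary is 1110, i.e. 14 = 8 + 4 + 2.
3^1 ≡ 3 (mod 69)
3^2 ≡ 3^2 = 9 (mod 69)
3^4 ≡ 9^2 = 81 ≡ 12 (mod 69)
3^8 ≡ 12^2 = 144 ≡ 6 (mod 69)
3^14 = 3^8 * 3^4 * 3^2 ≡ 6 * 12 * 9 (mod 69).
Accumulate the product:
6 * 12 = 72 ≡ 3
3 * 9 = 27

27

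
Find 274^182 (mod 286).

182 in binary is 10110110, i.e. 182 = 128 + 32 + 16 + 4 + 2.
274^1 ≡ 274 (mod 286)
274^2 ≡ 274^2 = 75076 ≡ 144 (mod 286)
274^4 ≡ 144^2 = 20736 ≡ 144 (mod 286)
274^8 ≡ 144^2 = 20736 ≡ 144 (mod 286)
274^16 ≡ 144^2 = 20736 ≡ 144 (mod 286)
274^32 ≡ 144^2 = 20736 ≡ 144 (mod 286)
274^64 ≡ 144^2 = 20736 ≡ 144 (mod 286)
274^128 ≡ 144^2 = 20736 ≡ 144 (mod 286)
274^182 = 274^128 · 274^32 · 274^16 · 274^4 · 274^2 ≡ 144 · 144 · 144 · 144 · 144 (mod 286).
Accumulate the product:
144 · 144 = 20736 ≡ 144
144 · 144 = 20736 ≡ 144
144 · 144 = 20736 ≡ 144
144 · 144 = 20736 ≡ 144

144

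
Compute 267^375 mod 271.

Using repeated squaring:
375 in binary is 101110111, i.e. 375 = 256 + 64 + 32 + 16 + 4 + 2 + 1.
267^1 ≡ 267 (mod 271)
267^2 ≡ 267^2 = 71289 ≡ 16 (mod 271)
267^4 ≡ 16^2 = 256 (mod 271)
267^8 ≡ 256^2 = 65536 ≡ 225 (mod 271)
267^16 ≡ 225^2 = 50625 ≡ 219 (mod 271)
267^32 ≡ 219^2 = 47961 ≡ 265 (mod 271)
267^64 ≡ 265^2 = 70225 ≡ 36 (mod 271)
267^128 ≡ 36^2 = 1296 ≡ 212 (mod 271)
267^256 ≡ 212^2 = 44944 ≡ 229 (mod 271)
267^375 = 267^256 · 267^64 · 267^32 · 267^16 · 267^4 · 267^2 · 267^1 ≡ 229 · 36 · 265 · 219 · 256 · 16 · 267 (mod 271).
Accumulate the product:
229 · 36 = 8244 ≡ 114
114 · 265 = 30210 ≡ 129
129 · 219 = 28251 ≡ 67
67 · 256 = 17152 ≡ 79
79 · 16 = 1264 ≡ 180
180 · 267 = 48060 ≡ 93

93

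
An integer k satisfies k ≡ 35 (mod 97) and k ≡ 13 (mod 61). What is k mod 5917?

97⁻¹ mod 61: 97*39 ≡ 1 (mod 61), so 97⁻¹ ≡ 39.
k = 35 + 97*((13 − 35)*39 mod 61) = 35 + 97*57 = 5564.

5564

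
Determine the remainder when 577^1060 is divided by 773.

577^1 ≡ 577 (mod 773)
577^2 ≡ 577^2 = 332929 ≡ 539 (mod 773)
577^4 ≡ 539^2 = 290521 ≡ 646 (mod 773)
577^8 ≡ 646^2 = 417316 ≡ 669 (mod 773)
577^16 ≡ 669^2 = 447561 ≡ 767 (mod 773)
577^32 ≡ 767^2 = 588289 ≡ 36 (mod 773)
577^64 ≡ 36^2 = 1296 ≡ 523 (mod 773)
577^128 ≡ 523^2 = 273529 ≡ 660 (mod 773)
577^256 ≡ 660^2 = 435600 ≡ 401 (mod 773)
577^512 ≡ 401^2 = 160801 ≡ 17 (mod 773)
577^1024 ≡ 17^2 = 289 (mod 773)
577^1060 = 577^1024 · 577^32 · 577^4 ≡ 289 · 36 · 646 (mod 773).
Accumulate the product:
289 · 36 = 10404 ≡ 355
355 · 646 = 229330 ≡ 522

522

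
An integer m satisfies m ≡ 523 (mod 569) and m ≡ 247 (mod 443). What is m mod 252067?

569⁻¹ mod 443: 569*109 ≡ 1 (mod 443), so 569⁻¹ ≡ 109.
m = 523 + 569*((247 − 523)*109 mod 443) = 523 + 569*40 = 23283.

23283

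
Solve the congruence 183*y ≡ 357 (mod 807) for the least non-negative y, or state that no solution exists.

gcd(183, 807) = 3, and 3 | 357, so solutions exist.
Divide through by 3: 61*y mod 269 = 119.
61⁻¹ ≡ 172 (mod 269).
y ≡ 172*119 ≡ 24 (mod 269).
The smallest non-negative solution is y = 24.

24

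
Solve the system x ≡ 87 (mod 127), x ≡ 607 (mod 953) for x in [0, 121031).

98766

127⁻¹ mod 953: 127·938 ≡ 1 (mod 953), so 127⁻¹ ≡ 938.
x = 87 + 127·((607 − 87)·938 mod 953) = 87 + 127·777 = 98766.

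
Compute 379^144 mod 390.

By square-and-multiply:
144 in binary is 10010000, i.e. 144 = 128 + 16.
379^1 ≡ 379 (mod 390)
379^2 ≡ 379^2 = 143641 ≡ 121 (mod 390)
379^4 ≡ 121^2 = 14641 ≡ 211 (mod 390)
379^8 ≡ 211^2 = 44521 ≡ 61 (mod 390)
379^16 ≡ 61^2 = 3721 ≡ 211 (mod 390)
379^32 ≡ 211^2 = 44521 ≡ 61 (mod 390)
379^64 ≡ 61^2 = 3721 ≡ 211 (mod 390)
379^128 ≡ 211^2 = 44521 ≡ 61 (mod 390)
379^144 = 379^128 * 379^16 ≡ 61 * 211 (mod 390).
61 * 211 = 12871 ≡ 1 (mod 390).

1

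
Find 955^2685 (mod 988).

2685 in binary is 101001111101, i.e. 2685 = 2048 + 512 + 64 + 32 + 16 + 8 + 4 + 1.
955^1 ≡ 955 (mod 988)
955^2 ≡ 955^2 = 912025 ≡ 101 (mod 988)
955^4 ≡ 101^2 = 10201 ≡ 321 (mod 988)
955^8 ≡ 321^2 = 103041 ≡ 289 (mod 988)
955^16 ≡ 289^2 = 83521 ≡ 529 (mod 988)
955^32 ≡ 529^2 = 279841 ≡ 237 (mod 988)
955^64 ≡ 237^2 = 56169 ≡ 841 (mod 988)
955^128 ≡ 841^2 = 707281 ≡ 861 (mod 988)
955^256 ≡ 861^2 = 741321 ≡ 321 (mod 988)
955^512 ≡ 321^2 = 103041 ≡ 289 (mod 988)
955^1024 ≡ 289^2 = 83521 ≡ 529 (mod 988)
955^2048 ≡ 529^2 = 279841 ≡ 237 (mod 988)
955^2685 = 955^2048 * 955^512 * 955^64 * 955^32 * 955^16 * 955^8 * 955^4 * 955^1 ≡ 237 * 289 * 841 * 237 * 529 * 289 * 321 * 955 (mod 988).
Accumulate the product:
237 * 289 = 68493 ≡ 321
321 * 841 = 269961 ≡ 237
237 * 237 = 56169 ≡ 841
841 * 529 = 444889 ≡ 289
289 * 289 = 83521 ≡ 529
529 * 321 = 169809 ≡ 861
861 * 955 = 822255 ≡ 239

239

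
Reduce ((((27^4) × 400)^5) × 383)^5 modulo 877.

295

(27)^4 ≡ 856 (mod 877)
856 × 400 = 342400 ≡ 370 (mod 877)
(370)^5 ≡ 121 (mod 877)
121 × 383 = 46343 ≡ 739 (mod 877)
(739)^5 ≡ 295 (mod 877)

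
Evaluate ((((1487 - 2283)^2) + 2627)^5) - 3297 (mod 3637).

3007

1487 - 2283 = -796 ≡ 2841 (mod 3637)
(2841)^2 ≡ 778 (mod 3637)
778 + 2627 = 3405
(3405)^5 ≡ 2667 (mod 3637)
2667 - 3297 = -630 ≡ 3007 (mod 3637)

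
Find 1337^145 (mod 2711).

2294

145 in binary is 10010001, i.e. 145 = 128 + 16 + 1.
1337^1 ≡ 1337 (mod 2711)
1337^2 ≡ 1337^2 = 1787569 ≡ 1020 (mod 2711)
1337^4 ≡ 1020^2 = 1040400 ≡ 2087 (mod 2711)
1337^8 ≡ 2087^2 = 4355569 ≡ 1703 (mod 2711)
1337^16 ≡ 1703^2 = 2900209 ≡ 2150 (mod 2711)
1337^32 ≡ 2150^2 = 4622500 ≡ 245 (mod 2711)
1337^64 ≡ 245^2 = 60025 ≡ 383 (mod 2711)
1337^128 ≡ 383^2 = 146689 ≡ 295 (mod 2711)
1337^145 = 1337^128 · 1337^16 · 1337^1 ≡ 295 · 2150 · 1337 (mod 2711).
Accumulate the product:
295 · 2150 = 634250 ≡ 2587
2587 · 1337 = 3458819 ≡ 2294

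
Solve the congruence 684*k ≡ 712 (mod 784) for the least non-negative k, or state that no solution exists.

gcd(684, 784) = 4, and 4 | 712, so solutions exist.
Divide through by 4: 171*k mod 196 = 178.
171⁻¹ ≡ 47 (mod 196).
k ≡ 47*178 ≡ 134 (mod 196).
The smallest non-negative solution is k = 134.

134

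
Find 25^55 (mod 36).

By square-and-multiply:
55 in binary is 110111, i.e. 55 = 32 + 16 + 4 + 2 + 1.
25^1 ≡ 25 (mod 36)
25^2 ≡ 25^2 = 625 ≡ 13 (mod 36)
25^4 ≡ 13^2 = 169 ≡ 25 (mod 36)
25^8 ≡ 25^2 = 625 ≡ 13 (mod 36)
25^16 ≡ 13^2 = 169 ≡ 25 (mod 36)
25^32 ≡ 25^2 = 625 ≡ 13 (mod 36)
25^55 = 25^32 × 25^16 × 25^4 × 25^2 × 25^1 ≡ 13 × 25 × 25 × 13 × 25 (mod 36).
Accumulate the product:
13 × 25 = 325 ≡ 1
1 × 25 = 25
25 × 13 = 325 ≡ 1
1 × 25 = 25

25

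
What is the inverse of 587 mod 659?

659 = 1*587 + 72
587 = 8*72 + 11
72 = 6*11 + 6
11 = 1*6 + 5
6 = 1*5 + 1
5 = 5*1 + 0
gcd(587, 659) = 1, so the inverse exists.
Bézout: 1 = 106*659 − 119*587.
So 587⁻¹ ≡ −119 ≡ 540 (mod 659).

540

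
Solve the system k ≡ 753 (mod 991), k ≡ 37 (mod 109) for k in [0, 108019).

991⁻¹ mod 109: 991*11 ≡ 1 (mod 109), so 991⁻¹ ≡ 11.
k = 753 + 991*((37 − 753)*11 mod 109) = 753 + 991*81 = 81024.
Check: 81024 mod 991 = 753, 81024 mod 109 = 37. ✓

81024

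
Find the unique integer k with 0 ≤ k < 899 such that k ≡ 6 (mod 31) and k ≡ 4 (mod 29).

874

31⁻¹ mod 29: 31*15 ≡ 1 (mod 29), so 31⁻¹ ≡ 15.
k = 6 + 31*((4 − 6)*15 mod 29) = 6 + 31*28 = 874.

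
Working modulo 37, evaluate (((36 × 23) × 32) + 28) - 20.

36 × 23 = 828 ≡ 14 (mod 37)
14 × 32 = 448 ≡ 4 (mod 37)
4 + 28 = 32
32 - 20 = 12

12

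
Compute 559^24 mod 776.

313

Using repeated squaring:
24 in binary is 11000, i.e. 24 = 16 + 8.
559^1 ≡ 559 (mod 776)
559^2 ≡ 559^2 = 312481 ≡ 529 (mod 776)
559^4 ≡ 529^2 = 279841 ≡ 481 (mod 776)
559^8 ≡ 481^2 = 231361 ≡ 113 (mod 776)
559^16 ≡ 113^2 = 12769 ≡ 353 (mod 776)
559^24 = 559^16 * 559^8 ≡ 353 * 113 (mod 776).
353 * 113 = 39889 ≡ 313 (mod 776).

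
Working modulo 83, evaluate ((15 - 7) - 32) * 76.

15 - 7 = 8
8 - 32 = -24 ≡ 59 (mod 83)
59 * 76 = 4484 ≡ 2 (mod 83)

2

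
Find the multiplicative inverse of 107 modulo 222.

83

By the extended Euclidean algorithm:
222 = 2·107 + 8
107 = 13·8 + 3
8 = 2·3 + 2
3 = 1·2 + 1
2 = 2·1 + 0
gcd(107, 222) = 1, so the inverse exists.
Bézout: 1 = −40·222 + 83·107.
So 107⁻¹ ≡ 83 (mod 222).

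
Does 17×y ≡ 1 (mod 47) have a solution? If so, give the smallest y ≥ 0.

36

gcd(17, 47) = 1, so a unique solution mod 47 exists.
17⁻¹ ≡ 36 (mod 47).
y ≡ 36×1 ≡ 36 (mod 47).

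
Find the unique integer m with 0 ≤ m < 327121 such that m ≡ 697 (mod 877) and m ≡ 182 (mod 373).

14729

877⁻¹ mod 373: 877·168 ≡ 1 (mod 373), so 877⁻¹ ≡ 168.
m = 697 + 877·((182 − 697)·168 mod 373) = 697 + 877·16 = 14729.
Check: 14729 mod 877 = 697, 14729 mod 373 = 182. ✓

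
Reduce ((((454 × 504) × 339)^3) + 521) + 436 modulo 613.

560

454 × 504 = 228816 ≡ 167 (mod 613)
167 × 339 = 56613 ≡ 217 (mod 613)
(217)^3 ≡ 216 (mod 613)
216 + 521 = 737 ≡ 124 (mod 613)
124 + 436 = 560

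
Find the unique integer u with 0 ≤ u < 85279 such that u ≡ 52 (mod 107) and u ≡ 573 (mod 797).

68318

107⁻¹ mod 797: 107×581 ≡ 1 (mod 797), so 107⁻¹ ≡ 581.
u = 52 + 107×((573 − 52)×581 mod 797) = 52 + 107×638 = 68318.
Check: 68318 mod 107 = 52, 68318 mod 797 = 573. ✓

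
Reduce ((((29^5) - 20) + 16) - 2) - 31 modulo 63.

13

(29)^5 ≡ 50 (mod 63)
50 - 20 = 30
30 + 16 = 46
46 - 2 = 44
44 - 31 = 13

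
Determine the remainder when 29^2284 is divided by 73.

18

Using repeated squaring:
2284 in binary is 100011101100, i.e. 2284 = 2048 + 128 + 64 + 32 + 8 + 4.
29^1 ≡ 29 (mod 73)
29^2 ≡ 29^2 = 841 ≡ 38 (mod 73)
29^4 ≡ 38^2 = 1444 ≡ 57 (mod 73)
29^8 ≡ 57^2 = 3249 ≡ 37 (mod 73)
29^16 ≡ 37^2 = 1369 ≡ 55 (mod 73)
29^32 ≡ 55^2 = 3025 ≡ 32 (mod 73)
29^64 ≡ 32^2 = 1024 ≡ 2 (mod 73)
29^128 ≡ 2^2 = 4 (mod 73)
29^256 ≡ 4^2 = 16 (mod 73)
29^512 ≡ 16^2 = 256 ≡ 37 (mod 73)
29^1024 ≡ 37^2 = 1369 ≡ 55 (mod 73)
29^2048 ≡ 55^2 = 3025 ≡ 32 (mod 73)
29^2284 = 29^2048 · 29^128 · 29^64 · 29^32 · 29^8 · 29^4 ≡ 32 · 4 · 2 · 32 · 37 · 57 (mod 73).
Accumulate the product:
32 · 4 = 128 ≡ 55
55 · 2 = 110 ≡ 37
37 · 32 = 1184 ≡ 16
16 · 37 = 592 ≡ 8
8 · 57 = 456 ≡ 18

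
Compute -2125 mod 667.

-2125 = -4×667 + 543, so -2125 ≡ 543 (mod 667).

543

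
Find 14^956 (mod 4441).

1647

956 in binary is 1110111100, i.e. 956 = 512 + 256 + 128 + 32 + 16 + 8 + 4.
14^1 ≡ 14 (mod 4441)
14^2 ≡ 14^2 = 196 (mod 4441)
14^4 ≡ 196^2 = 38416 ≡ 2888 (mod 4441)
14^8 ≡ 2888^2 = 8340544 ≡ 346 (mod 4441)
14^16 ≡ 346^2 = 119716 ≡ 4250 (mod 4441)
14^32 ≡ 4250^2 = 18062500 ≡ 953 (mod 4441)
14^64 ≡ 953^2 = 908209 ≡ 2245 (mod 4441)
14^128 ≡ 2245^2 = 5040025 ≡ 3931 (mod 4441)
14^256 ≡ 3931^2 = 15452761 ≡ 2522 (mod 4441)
14^512 ≡ 2522^2 = 6360484 ≡ 972 (mod 4441)
14^956 = 14^512 * 14^256 * 14^128 * 14^32 * 14^16 * 14^8 * 14^4 ≡ 972 * 2522 * 3931 * 953 * 4250 * 346 * 2888 (mod 4441).
Accumulate the product:
972 * 2522 = 2451384 ≡ 4393
4393 * 3931 = 17268883 ≡ 2275
2275 * 953 = 2168075 ≡ 867
867 * 4250 = 3684750 ≡ 3161
3161 * 346 = 1093706 ≡ 1220
1220 * 2888 = 3523360 ≡ 1647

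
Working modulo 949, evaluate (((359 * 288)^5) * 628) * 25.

380

359 * 288 = 103392 ≡ 900 (mod 949)
(900)^5 ≡ 295 (mod 949)
295 * 628 = 185260 ≡ 205 (mod 949)
205 * 25 = 5125 ≡ 380 (mod 949)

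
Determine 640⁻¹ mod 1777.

By the extended Euclidean algorithm:
1777 = 2*640 + 497
640 = 1*497 + 143
497 = 3*143 + 68
143 = 2*68 + 7
68 = 9*7 + 5
7 = 1*5 + 2
5 = 2*2 + 1
2 = 2*1 + 0
gcd(640, 1777) = 1, so the inverse exists.
Back-substitute for 1:
1 = 1*5 − 2*2
  = −2*7 + 3*5
  = 3*68 − 29*7
  = −29*143 + 61*68
  = 61*497 − 212*143
  = −212*640 + 273*497
  = 273*1777 − 758*640
So 640⁻¹ ≡ −758 ≡ 1019 (mod 1777).

1019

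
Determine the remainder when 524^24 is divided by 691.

214

By square-and-multiply:
24 in binary is 11000, i.e. 24 = 16 + 8.
524^1 ≡ 524 (mod 691)
524^2 ≡ 524^2 = 274576 ≡ 249 (mod 691)
524^4 ≡ 249^2 = 62001 ≡ 502 (mod 691)
524^8 ≡ 502^2 = 252004 ≡ 480 (mod 691)
524^16 ≡ 480^2 = 230400 ≡ 297 (mod 691)
524^24 = 524^16 * 524^8 ≡ 297 * 480 (mod 691).
297 * 480 = 142560 ≡ 214 (mod 691).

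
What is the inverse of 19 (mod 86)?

77

Run the extended Euclidean algorithm:
86 = 4×19 + 10
19 = 1×10 + 9
10 = 1×9 + 1
9 = 9×1 + 0
gcd(19, 86) = 1, so the inverse exists.
Bézout: 1 = 2×86 − 9×19.
So 19⁻¹ ≡ −9 ≡ 77 (mod 86).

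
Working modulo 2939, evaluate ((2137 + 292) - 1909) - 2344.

2137 + 292 = 2429
2429 - 1909 = 520
520 - 2344 = -1824 ≡ 1115 (mod 2939)

1115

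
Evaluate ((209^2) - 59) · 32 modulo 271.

(209)^2 ≡ 50 (mod 271)
50 - 59 = -9 ≡ 262 (mod 271)
262 · 32 = 8384 ≡ 254 (mod 271)

254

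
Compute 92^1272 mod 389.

By square-and-multiply:
1272 in binary is 10011111000, i.e. 1272 = 1024 + 128 + 64 + 32 + 16 + 8.
92^1 ≡ 92 (mod 389)
92^2 ≡ 92^2 = 8464 ≡ 295 (mod 389)
92^4 ≡ 295^2 = 87025 ≡ 278 (mod 389)
92^8 ≡ 278^2 = 77284 ≡ 262 (mod 389)
92^16 ≡ 262^2 = 68644 ≡ 180 (mod 389)
92^32 ≡ 180^2 = 32400 ≡ 113 (mod 389)
92^64 ≡ 113^2 = 12769 ≡ 321 (mod 389)
92^128 ≡ 321^2 = 103041 ≡ 345 (mod 389)
92^256 ≡ 345^2 = 119025 ≡ 380 (mod 389)
92^512 ≡ 380^2 = 144400 ≡ 81 (mod 389)
92^1024 ≡ 81^2 = 6561 ≡ 337 (mod 389)
92^1272 = 92^1024 × 92^128 × 92^64 × 92^32 × 92^16 × 92^8 ≡ 337 × 345 × 321 × 113 × 180 × 262 (mod 389).
Accumulate the product:
337 × 345 = 116265 ≡ 343
343 × 321 = 110103 ≡ 16
16 × 113 = 1808 ≡ 252
252 × 180 = 45360 ≡ 236
236 × 262 = 61832 ≡ 370

370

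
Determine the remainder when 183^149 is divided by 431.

205

By square-and-multiply:
149 in binary is 10010101, i.e. 149 = 128 + 16 + 4 + 1.
183^1 ≡ 183 (mod 431)
183^2 ≡ 183^2 = 33489 ≡ 302 (mod 431)
183^4 ≡ 302^2 = 91204 ≡ 263 (mod 431)
183^8 ≡ 263^2 = 69169 ≡ 209 (mod 431)
183^16 ≡ 209^2 = 43681 ≡ 150 (mod 431)
183^32 ≡ 150^2 = 22500 ≡ 88 (mod 431)
183^64 ≡ 88^2 = 7744 ≡ 417 (mod 431)
183^128 ≡ 417^2 = 173889 ≡ 196 (mod 431)
183^149 = 183^128 * 183^16 * 183^4 * 183^1 ≡ 196 * 150 * 263 * 183 (mod 431).
Accumulate the product:
196 * 150 = 29400 ≡ 92
92 * 263 = 24196 ≡ 60
60 * 183 = 10980 ≡ 205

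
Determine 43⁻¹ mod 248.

Run the extended Euclidean algorithm:
248 = 5·43 + 33
43 = 1·33 + 10
33 = 3·10 + 3
10 = 3·3 + 1
3 = 3·1 + 0
gcd(43, 248) = 1, so the inverse exists.
Bézout: 1 = −13·248 + 75·43.
So 43⁻¹ ≡ 75 (mod 248).

75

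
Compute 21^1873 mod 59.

48

Using repeated squaring:
1873 in binary is 11101010001, i.e. 1873 = 1024 + 512 + 256 + 64 + 16 + 1.
21^1 ≡ 21 (mod 59)
21^2 ≡ 21^2 = 441 ≡ 28 (mod 59)
21^4 ≡ 28^2 = 784 ≡ 17 (mod 59)
21^8 ≡ 17^2 = 289 ≡ 53 (mod 59)
21^16 ≡ 53^2 = 2809 ≡ 36 (mod 59)
21^32 ≡ 36^2 = 1296 ≡ 57 (mod 59)
21^64 ≡ 57^2 = 3249 ≡ 4 (mod 59)
21^128 ≡ 4^2 = 16 (mod 59)
21^256 ≡ 16^2 = 256 ≡ 20 (mod 59)
21^512 ≡ 20^2 = 400 ≡ 46 (mod 59)
21^1024 ≡ 46^2 = 2116 ≡ 51 (mod 59)
21^1873 = 21^1024 * 21^512 * 21^256 * 21^64 * 21^16 * 21^1 ≡ 51 * 46 * 20 * 4 * 36 * 21 (mod 59).
Accumulate the product:
51 * 46 = 2346 ≡ 45
45 * 20 = 900 ≡ 15
15 * 4 = 60 ≡ 1
1 * 36 = 36
36 * 21 = 756 ≡ 48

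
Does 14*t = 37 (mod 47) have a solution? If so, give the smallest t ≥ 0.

gcd(14, 47) = 1, so a unique solution mod 47 exists.
14⁻¹ ≡ 37 (mod 47).
t ≡ 37*37 ≡ 6 (mod 47).

6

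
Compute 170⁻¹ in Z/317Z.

Run the extended Euclidean algorithm:
317 = 1×170 + 147
170 = 1×147 + 23
147 = 6×23 + 9
23 = 2×9 + 5
9 = 1×5 + 4
5 = 1×4 + 1
4 = 4×1 + 0
gcd(170, 317) = 1, so the inverse exists.
Back-substitute for 1:
1 = 1×5 − 1×4
  = −1×9 + 2×5
  = 2×23 − 5×9
  = −5×147 + 32×23
  = 32×170 − 37×147
  = −37×317 + 69×170
So 170⁻¹ ≡ 69 (mod 317).

69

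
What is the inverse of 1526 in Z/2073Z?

1406

2073 = 1×1526 + 547
1526 = 2×547 + 432
547 = 1×432 + 115
432 = 3×115 + 87
115 = 1×87 + 28
87 = 3×28 + 3
28 = 9×3 + 1
3 = 3×1 + 0
gcd(1526, 2073) = 1, so the inverse exists.
Bézout: 1 = 491×2073 − 667×1526.
So 1526⁻¹ ≡ −667 ≡ 1406 (mod 2073).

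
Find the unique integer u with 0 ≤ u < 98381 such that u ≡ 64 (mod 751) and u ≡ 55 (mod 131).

751⁻¹ mod 131: 751·116 ≡ 1 (mod 131), so 751⁻¹ ≡ 116.
u = 64 + 751·((55 − 64)·116 mod 131) = 64 + 751·4 = 3068.
Check: 3068 mod 751 = 64, 3068 mod 131 = 55. ✓

3068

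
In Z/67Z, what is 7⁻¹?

48

67 = 9·7 + 4
7 = 1·4 + 3
4 = 1·3 + 1
3 = 3·1 + 0
gcd(7, 67) = 1, so the inverse exists.
Bézout: 1 = 2·67 − 19·7.
So 7⁻¹ ≡ −19 ≡ 48 (mod 67).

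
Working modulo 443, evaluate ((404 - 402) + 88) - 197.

336

404 - 402 = 2
2 + 88 = 90
90 - 197 = -107 ≡ 336 (mod 443)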